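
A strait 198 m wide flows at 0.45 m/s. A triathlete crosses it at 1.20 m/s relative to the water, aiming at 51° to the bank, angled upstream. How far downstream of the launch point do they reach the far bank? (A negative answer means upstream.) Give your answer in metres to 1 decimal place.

Perpendicular speed = 0.933 m/s; crossing time = 198 / 0.933 = 212.315 s.
Net downstream speed = -0.305 m/s.
Drift = -0.305 × 212.315 = -64.795 m (upstream).

-64.8 m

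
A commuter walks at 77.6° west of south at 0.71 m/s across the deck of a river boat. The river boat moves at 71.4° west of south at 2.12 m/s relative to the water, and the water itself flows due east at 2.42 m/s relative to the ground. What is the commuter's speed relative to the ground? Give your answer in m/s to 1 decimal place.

In east/north components (m/s): commuter relative to river boat = (-0.693, -0.152); river boat relative to water = (-2.009, -0.676); water relative to ground = (2.420, 0.000).
Sum = (-0.283, -0.829) m/s.
Speed = |(-0.283, -0.829)| = 0.876 m/s.

0.9 m/s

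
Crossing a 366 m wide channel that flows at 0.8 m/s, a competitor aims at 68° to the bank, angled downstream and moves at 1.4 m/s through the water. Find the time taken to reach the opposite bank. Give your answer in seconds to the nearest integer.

The component of the competitor's velocity perpendicular to the bank is 1.4 × sin 68° = 1.298 m/s.
The current is parallel to the bank, so it does not affect the crossing time.
Time = 366 / 1.298 = 281.960 s.

282 s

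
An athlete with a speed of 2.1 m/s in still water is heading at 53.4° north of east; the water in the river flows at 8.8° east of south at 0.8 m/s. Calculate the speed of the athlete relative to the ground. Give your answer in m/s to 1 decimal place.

Taking east as x and north as y: velocity relative to the water = (1.252, 1.686) m/s; the water relative to ground = (0.122, -0.791) m/s.
Velocity relative to ground = (1.252, 1.686) + (0.122, -0.791) = (1.374, 0.895) m/s.
Speed = |(1.374, 0.895)| = 1.640 m/s.

1.6 m/s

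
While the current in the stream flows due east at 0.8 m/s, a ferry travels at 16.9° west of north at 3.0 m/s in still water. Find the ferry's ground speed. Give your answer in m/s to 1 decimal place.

Taking east as x and north as y: velocity relative to the water = (-0.872, 2.870) m/s; the water relative to ground = (0.800, 0.000) m/s.
Velocity relative to ground = (-0.872, 2.870) + (0.800, 0.000) = (-0.072, 2.870) m/s.
Speed = |(-0.072, 2.870)| = 2.871 m/s.

2.9 m/s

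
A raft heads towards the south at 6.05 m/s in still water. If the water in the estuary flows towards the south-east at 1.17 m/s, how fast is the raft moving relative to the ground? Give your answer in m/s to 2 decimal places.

Taking east as x and north as y: velocity relative to the water = (0.000, -6.050) m/s; the water relative to ground = (0.827, -0.827) m/s.
Velocity relative to ground = (0.000, -6.050) + (0.827, -0.827) = (0.827, -6.877) m/s.
Speed = |(0.827, -6.877)| = 6.927 m/s.

6.93 m/s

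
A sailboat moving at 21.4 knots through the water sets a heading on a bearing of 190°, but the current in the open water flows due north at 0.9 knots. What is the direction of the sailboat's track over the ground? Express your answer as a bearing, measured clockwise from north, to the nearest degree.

190°

Taking east as x and north as y: velocity relative to the water = (-3.716, -21.075) knots; the water relative to ground = (0.000, 0.900) knots.
Velocity relative to ground = (-3.716, -21.075) + (0.000, 0.900) = (-3.716, -20.175) knots.
Bearing = atan2(-3.72, -20.17) = 190.44° clockwise from north.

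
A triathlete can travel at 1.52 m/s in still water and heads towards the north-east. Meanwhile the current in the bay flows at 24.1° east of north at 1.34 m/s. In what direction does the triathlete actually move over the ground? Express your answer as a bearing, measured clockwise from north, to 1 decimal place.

035.2°

Taking east as x and north as y: velocity relative to the water = (1.075, 1.075) m/s; the water relative to ground = (0.547, 1.223) m/s.
Velocity relative to ground = (1.075, 1.075) + (0.547, 1.223) = (1.622, 2.298) m/s.
Bearing = atan2(1.62, 2.30) = 35.22° clockwise from north.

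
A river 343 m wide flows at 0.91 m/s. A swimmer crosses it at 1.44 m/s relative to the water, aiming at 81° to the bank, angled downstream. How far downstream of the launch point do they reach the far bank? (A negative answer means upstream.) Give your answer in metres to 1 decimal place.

Perpendicular speed = 1.422 m/s; crossing time = 343 / 1.422 = 241.164 s.
Net downstream speed = 1.135 m/s.
Drift = 1.135 × 241.164 = 273.785 m (downstream).

273.8 m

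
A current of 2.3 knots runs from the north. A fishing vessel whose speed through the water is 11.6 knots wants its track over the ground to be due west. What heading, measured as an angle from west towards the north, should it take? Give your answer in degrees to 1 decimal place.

11.4°

The current pushes perpendicular to the desired track; the heading must have a component into the current equal to 2.3 knots: 11.6 sin θ = 2.3.
sin θ = 0.1983, so θ = 11.436°.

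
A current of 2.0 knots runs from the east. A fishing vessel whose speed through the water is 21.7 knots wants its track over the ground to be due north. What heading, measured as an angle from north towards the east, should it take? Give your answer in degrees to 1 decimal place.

5.3°

The current pushes perpendicular to the desired track; the heading must have a component into the current equal to 2.0 knots: 21.7 sin θ = 2.0.
sin θ = 0.0922, so θ = 5.288°.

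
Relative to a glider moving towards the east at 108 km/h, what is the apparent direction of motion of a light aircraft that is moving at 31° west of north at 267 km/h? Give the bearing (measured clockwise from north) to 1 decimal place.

Taking east as x and north as y: light aircraft velocity = (-137.515, 228.864) km/h; glider velocity = (108.000, 0.000) km/h.
Velocity of light aircraft relative to glider = (-137.515, 228.864) − (108.000, 0.000) = (-245.515, 228.864) km/h.
Bearing = atan2(-245.52, 228.86) = 312.99° clockwise from north.

313.0°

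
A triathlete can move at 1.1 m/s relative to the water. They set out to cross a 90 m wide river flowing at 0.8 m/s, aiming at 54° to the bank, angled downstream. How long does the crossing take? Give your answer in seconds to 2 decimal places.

101.13 s

The component of the triathlete's velocity perpendicular to the bank is 1.1 × sin 54° = 0.890 m/s.
The flow acts along the bank and has no component across it.
Time = 90 / 0.890 = 101.133 s.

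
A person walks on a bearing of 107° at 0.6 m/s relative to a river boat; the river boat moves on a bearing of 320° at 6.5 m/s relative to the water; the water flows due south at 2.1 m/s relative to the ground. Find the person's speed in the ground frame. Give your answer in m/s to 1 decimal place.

4.5 m/s

In east/north components (m/s): person relative to river boat = (0.574, -0.175); river boat relative to water = (-4.178, 4.979); water relative to ground = (0.000, -2.100).
Sum = (-3.604, 2.704) m/s.
Speed = |(-3.604, 2.704)| = 4.506 m/s.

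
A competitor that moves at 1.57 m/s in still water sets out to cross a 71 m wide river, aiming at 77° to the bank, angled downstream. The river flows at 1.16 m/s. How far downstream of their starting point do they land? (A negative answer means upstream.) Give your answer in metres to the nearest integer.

Perpendicular speed = 1.530 m/s; crossing time = 71 / 1.530 = 46.412 s.
Net downstream speed = 1.513 m/s.
Drift = 1.513 × 46.412 = 70.230 m (downstream).

70 m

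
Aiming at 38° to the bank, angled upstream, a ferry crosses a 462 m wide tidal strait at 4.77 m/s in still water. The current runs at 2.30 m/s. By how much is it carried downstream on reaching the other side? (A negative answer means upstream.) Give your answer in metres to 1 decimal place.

Perpendicular speed = 2.937 m/s; crossing time = 462 / 2.937 = 157.319 s.
Net downstream speed = -1.459 m/s.
Drift = -1.459 × 157.319 = -229.499 m (upstream).

-229.5 m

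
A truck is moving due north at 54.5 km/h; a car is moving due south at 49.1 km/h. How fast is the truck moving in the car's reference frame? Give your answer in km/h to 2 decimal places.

Taking east as x and north as y: truck velocity = (0.000, 54.500) km/h; car velocity = (0.000, -49.100) km/h.
Velocity of truck relative to car = (0.000, 54.500) − (0.000, -49.100) = (0.000, 103.600) km/h.
Magnitude = |(0.000, 103.600)| = 103.600 km/h.

103.60 km/h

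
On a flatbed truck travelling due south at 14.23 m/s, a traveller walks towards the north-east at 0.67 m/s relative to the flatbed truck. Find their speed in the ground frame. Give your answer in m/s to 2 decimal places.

13.76 m/s

Taking east as x and north as y: flatbed truck velocity = (0.000, -14.230) m/s; traveller velocity relative to flatbed truck = (0.474, 0.474) m/s.
Velocity relative to ground = (0.000, -14.230) + (0.474, 0.474) = (0.474, -13.756) m/s.
Speed = |(0.474, -13.756)| = 13.764 m/s.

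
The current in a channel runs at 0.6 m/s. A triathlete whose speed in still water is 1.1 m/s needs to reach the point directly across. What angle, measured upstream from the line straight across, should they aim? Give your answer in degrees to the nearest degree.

To cancel the current, the upstream component of the triathlete's velocity must equal the flow: 1.1 sin θ = 0.6.
sin θ = 0.6 / 1.1 = 0.5455.
θ = arcsin(0.5455) = 33.056°.

33°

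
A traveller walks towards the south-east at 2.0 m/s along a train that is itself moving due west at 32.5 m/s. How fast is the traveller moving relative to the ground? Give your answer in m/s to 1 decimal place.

Taking east as x and north as y: train velocity = (-32.500, 0.000) m/s; traveller velocity relative to train = (1.414, -1.414) m/s.
Velocity relative to ground = (-32.500, 0.000) + (1.414, -1.414) = (-31.086, -1.414) m/s.
Speed = |(-31.086, -1.414)| = 31.118 m/s.

31.1 m/s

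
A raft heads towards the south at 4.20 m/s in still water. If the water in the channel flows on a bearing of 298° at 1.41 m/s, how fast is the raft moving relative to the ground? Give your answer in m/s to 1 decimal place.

3.8 m/s

Taking east as x and north as y: velocity relative to the water = (0.000, -4.200) m/s; the water relative to ground = (-1.245, 0.662) m/s.
Velocity relative to ground = (0.000, -4.200) + (-1.245, 0.662) = (-1.245, -3.538) m/s.
Speed = |(-1.245, -3.538)| = 3.751 m/s.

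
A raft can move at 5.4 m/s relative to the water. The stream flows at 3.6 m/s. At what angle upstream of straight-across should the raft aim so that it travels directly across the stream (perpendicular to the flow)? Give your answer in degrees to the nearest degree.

42°

To cancel the current, the upstream component of the raft's velocity must equal the flow: 5.4 sin θ = 3.6.
sin θ = 3.6 / 5.4 = 0.6667.
θ = arcsin(0.6667) = 41.810°.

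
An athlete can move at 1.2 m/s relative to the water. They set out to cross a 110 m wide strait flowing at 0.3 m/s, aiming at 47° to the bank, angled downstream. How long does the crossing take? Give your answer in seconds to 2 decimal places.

125.34 s

The component of the athlete's velocity perpendicular to the bank is 1.2 × sin 47° = 0.878 m/s.
Only the cross-stream component determines the crossing time; the current contributes nothing perpendicular to the bank.
Time = 110 / 0.878 = 125.338 s.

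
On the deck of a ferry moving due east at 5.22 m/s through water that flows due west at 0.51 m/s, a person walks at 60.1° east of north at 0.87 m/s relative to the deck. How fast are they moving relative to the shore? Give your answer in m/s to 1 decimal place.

5.5 m/s

In east/north components (m/s): person relative to ferry = (0.754, 0.434); ferry relative to water = (5.220, 0.000); water relative to ground = (-0.510, 0.000).
Sum = (5.464, 0.434) m/s.
Speed = |(5.464, 0.434)| = 5.481 m/s.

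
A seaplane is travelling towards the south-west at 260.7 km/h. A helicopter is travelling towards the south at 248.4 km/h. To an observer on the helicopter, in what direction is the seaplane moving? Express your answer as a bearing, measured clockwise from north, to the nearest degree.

Taking east as x and north as y: seaplane velocity = (-184.343, -184.343) km/h; helicopter velocity = (0.000, -248.400) km/h.
Velocity of seaplane relative to helicopter = (-184.343, -184.343) − (0.000, -248.400) = (-184.343, 64.057) km/h.
Bearing = atan2(-184.34, 64.06) = 289.16° clockwise from north.

289°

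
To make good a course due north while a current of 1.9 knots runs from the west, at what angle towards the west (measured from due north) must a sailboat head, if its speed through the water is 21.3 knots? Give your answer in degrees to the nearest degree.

5°

The current pushes perpendicular to the desired track; the heading must have a component into the current equal to 1.9 knots: 21.3 sin θ = 1.9.
sin θ = 0.0892, so θ = 5.118°.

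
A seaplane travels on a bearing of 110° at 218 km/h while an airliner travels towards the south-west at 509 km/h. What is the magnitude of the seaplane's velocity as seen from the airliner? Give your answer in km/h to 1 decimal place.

Taking east as x and north as y: seaplane velocity = (204.853, -74.560) km/h; airliner velocity = (-359.917, -359.917) km/h.
Velocity of seaplane relative to airliner = (204.853, -74.560) − (-359.917, -359.917) = (564.770, 285.357) km/h.
Magnitude = |(564.770, 285.357)| = 632.767 km/h.

632.8 km/h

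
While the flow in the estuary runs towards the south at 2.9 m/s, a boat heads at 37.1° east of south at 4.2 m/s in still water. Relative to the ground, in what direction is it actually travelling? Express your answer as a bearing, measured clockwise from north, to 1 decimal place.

Taking east as x and north as y: velocity relative to the water = (2.533, -3.350) m/s; the water relative to ground = (0.000, -2.900) m/s.
Velocity relative to ground = (2.533, -3.350) + (0.000, -2.900) = (2.533, -6.250) m/s.
Bearing = atan2(2.53, -6.25) = 157.93° clockwise from north.

157.9°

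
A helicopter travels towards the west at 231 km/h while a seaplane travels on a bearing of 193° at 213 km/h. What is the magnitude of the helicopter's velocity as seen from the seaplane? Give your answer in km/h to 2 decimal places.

276.76 km/h

Taking east as x and north as y: helicopter velocity = (-231.000, 0.000) km/h; seaplane velocity = (-47.915, -207.541) km/h.
Velocity of helicopter relative to seaplane = (-231.000, 0.000) − (-47.915, -207.541) = (-183.085, 207.541) km/h.
Magnitude = |(-183.085, 207.541)| = 276.755 km/h.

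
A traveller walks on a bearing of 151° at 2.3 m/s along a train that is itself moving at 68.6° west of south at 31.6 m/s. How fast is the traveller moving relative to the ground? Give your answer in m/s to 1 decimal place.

Taking east as x and north as y: train velocity = (-29.421, -11.530) m/s; traveller velocity relative to train = (1.115, -2.012) m/s.
Velocity relative to ground = (-29.421, -11.530) + (1.115, -2.012) = (-28.306, -13.542) m/s.
Speed = |(-28.306, -13.542)| = 31.379 m/s.

31.4 m/s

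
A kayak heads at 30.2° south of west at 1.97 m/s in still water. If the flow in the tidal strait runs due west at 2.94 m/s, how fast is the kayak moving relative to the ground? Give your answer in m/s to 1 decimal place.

Taking east as x and north as y: velocity relative to the water = (-1.703, -0.991) m/s; the water relative to ground = (-2.940, 0.000) m/s.
Velocity relative to ground = (-1.703, -0.991) + (-2.940, 0.000) = (-4.643, -0.991) m/s.
Speed = |(-4.643, -0.991)| = 4.747 m/s.

4.7 m/s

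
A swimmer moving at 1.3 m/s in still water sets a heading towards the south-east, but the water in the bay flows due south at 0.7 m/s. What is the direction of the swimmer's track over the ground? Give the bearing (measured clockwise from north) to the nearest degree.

150°

Taking east as x and north as y: velocity relative to the water = (0.919, -0.919) m/s; the water relative to ground = (0.000, -0.700) m/s.
Velocity relative to ground = (0.919, -0.919) + (0.000, -0.700) = (0.919, -1.619) m/s.
Bearing = atan2(0.92, -1.62) = 150.42° clockwise from north.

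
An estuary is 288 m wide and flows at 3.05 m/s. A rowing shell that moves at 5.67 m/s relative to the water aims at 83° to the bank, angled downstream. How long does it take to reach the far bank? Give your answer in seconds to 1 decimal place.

The component of the rowing shell's velocity perpendicular to the bank is 5.67 × sin 83° = 5.628 m/s.
Only the cross-stream component determines the crossing time; the current contributes nothing perpendicular to the bank.
Time = 288 / 5.628 = 51.175 s.

51.2 s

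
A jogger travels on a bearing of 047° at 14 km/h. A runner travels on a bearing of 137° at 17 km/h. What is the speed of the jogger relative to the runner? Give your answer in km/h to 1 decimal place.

22.0 km/h

Taking east as x and north as y: jogger velocity = (10.239, 9.548) km/h; runner velocity = (11.594, -12.433) km/h.
Velocity of jogger relative to runner = (10.239, 9.548) − (11.594, -12.433) = (-1.355, 21.981) km/h.
Magnitude = |(-1.355, 21.981)| = 22.023 km/h.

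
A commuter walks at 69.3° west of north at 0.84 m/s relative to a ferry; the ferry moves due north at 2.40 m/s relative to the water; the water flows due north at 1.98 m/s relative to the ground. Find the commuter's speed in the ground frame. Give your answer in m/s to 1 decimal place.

In east/north components (m/s): commuter relative to ferry = (-0.786, 0.297); ferry relative to water = (0.000, 2.400); water relative to ground = (0.000, 1.980).
Sum = (-0.786, 4.677) m/s.
Speed = |(-0.786, 4.677)| = 4.742 m/s.

4.7 m/s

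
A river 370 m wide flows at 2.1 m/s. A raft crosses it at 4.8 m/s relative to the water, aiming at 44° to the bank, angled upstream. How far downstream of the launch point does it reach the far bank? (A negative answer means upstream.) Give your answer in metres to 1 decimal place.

-150.1 m

Perpendicular speed = 3.334 m/s; crossing time = 370 / 3.334 = 110.966 s.
Net downstream speed = -1.353 m/s.
Drift = -1.353 × 110.966 = -150.118 m (upstream).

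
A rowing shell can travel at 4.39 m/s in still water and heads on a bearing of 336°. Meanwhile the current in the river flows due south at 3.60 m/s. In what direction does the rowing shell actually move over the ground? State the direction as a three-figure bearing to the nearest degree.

Taking east as x and north as y: velocity relative to the water = (-1.786, 4.010) m/s; the water relative to ground = (0.000, -3.600) m/s.
Velocity relative to ground = (-1.786, 4.010) + (0.000, -3.600) = (-1.786, 0.410) m/s.
Bearing = atan2(-1.79, 0.41) = 282.95° clockwise from north.

283°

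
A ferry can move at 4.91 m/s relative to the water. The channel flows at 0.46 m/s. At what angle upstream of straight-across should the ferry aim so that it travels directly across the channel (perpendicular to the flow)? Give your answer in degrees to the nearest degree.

5°

To cancel the current, the upstream component of the ferry's velocity must equal the flow: 4.91 sin θ = 0.46.
sin θ = 0.46 / 4.91 = 0.0937.
θ = arcsin(0.0937) = 5.376°.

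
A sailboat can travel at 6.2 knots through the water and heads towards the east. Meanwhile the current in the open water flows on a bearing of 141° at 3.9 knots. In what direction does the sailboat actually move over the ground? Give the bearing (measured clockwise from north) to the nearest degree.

109°

Taking east as x and north as y: velocity relative to the water = (6.200, 0.000) knots; the water relative to ground = (2.454, -3.031) knots.
Velocity relative to ground = (6.200, 0.000) + (2.454, -3.031) = (8.654, -3.031) knots.
Bearing = atan2(8.65, -3.03) = 109.30° clockwise from north.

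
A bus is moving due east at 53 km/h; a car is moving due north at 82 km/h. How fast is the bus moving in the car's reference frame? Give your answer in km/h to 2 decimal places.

Taking east as x and north as y: bus velocity = (53.000, 0.000) km/h; car velocity = (0.000, 82.000) km/h.
Velocity of bus relative to car = (53.000, 0.000) − (0.000, 82.000) = (53.000, -82.000) km/h.
Magnitude = |(53.000, -82.000)| = 97.637 km/h.

97.64 km/h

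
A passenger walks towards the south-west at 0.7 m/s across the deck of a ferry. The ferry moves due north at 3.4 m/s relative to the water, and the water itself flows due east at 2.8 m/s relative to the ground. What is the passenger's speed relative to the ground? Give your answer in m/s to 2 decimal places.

3.71 m/s

In east/north components (m/s): passenger relative to ferry = (-0.495, -0.495); ferry relative to water = (0.000, 3.400); water relative to ground = (2.800, 0.000).
Sum = (2.305, 2.905) m/s.
Speed = |(2.305, 2.905)| = 3.708 m/s.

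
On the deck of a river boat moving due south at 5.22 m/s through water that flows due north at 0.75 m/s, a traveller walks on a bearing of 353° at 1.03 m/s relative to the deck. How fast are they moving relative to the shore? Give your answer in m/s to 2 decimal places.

In east/north components (m/s): traveller relative to river boat = (-0.126, 1.022); river boat relative to water = (0.000, -5.220); water relative to ground = (0.000, 0.750).
Sum = (-0.126, -3.448) m/s.
Speed = |(-0.126, -3.448)| = 3.450 m/s.

3.45 m/s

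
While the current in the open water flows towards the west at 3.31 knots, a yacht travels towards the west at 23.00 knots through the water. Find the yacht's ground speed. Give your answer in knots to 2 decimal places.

Taking east as x and north as y: velocity relative to the water = (-23.000, 0.000) knots; the water relative to ground = (-3.310, 0.000) knots.
Velocity relative to ground = (-23.000, 0.000) + (-3.310, 0.000) = (-26.310, 0.000) knots.
Speed = |(-26.310, 0.000)| = 26.310 knots.

26.31 knots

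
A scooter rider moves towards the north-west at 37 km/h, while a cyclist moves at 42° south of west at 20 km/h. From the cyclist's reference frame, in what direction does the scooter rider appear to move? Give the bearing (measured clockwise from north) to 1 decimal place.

344.1°

Taking east as x and north as y: scooter rider velocity = (-26.163, 26.163) km/h; cyclist velocity = (-14.863, -13.383) km/h.
Velocity of scooter rider relative to cyclist = (-26.163, 26.163) − (-14.863, -13.383) = (-11.300, 39.546) km/h.
Bearing = atan2(-11.30, 39.55) = 344.05° clockwise from north.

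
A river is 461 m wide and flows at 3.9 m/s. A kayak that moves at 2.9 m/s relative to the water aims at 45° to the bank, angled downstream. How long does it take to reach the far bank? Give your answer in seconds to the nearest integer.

225 s

The component of the kayak's velocity perpendicular to the bank is 2.9 × sin 45° = 2.051 m/s.
The flow acts along the bank and has no component across it.
Time = 461 / 2.051 = 224.811 s.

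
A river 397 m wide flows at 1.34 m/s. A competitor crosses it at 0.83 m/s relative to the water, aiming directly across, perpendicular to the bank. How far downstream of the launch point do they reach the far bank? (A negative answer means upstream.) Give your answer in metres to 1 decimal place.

Perpendicular speed = 0.830 m/s; crossing time = 397 / 0.830 = 478.313 s.
Net downstream speed = 1.340 m/s.
Drift = 1.340 × 478.313 = 640.940 m (downstream).

640.9 m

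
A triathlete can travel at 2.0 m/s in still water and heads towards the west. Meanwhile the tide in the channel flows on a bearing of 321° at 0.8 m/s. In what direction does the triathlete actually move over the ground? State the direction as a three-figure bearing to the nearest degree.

284°

Taking east as x and north as y: velocity relative to the water = (-2.000, 0.000) m/s; the water relative to ground = (-0.503, 0.622) m/s.
Velocity relative to ground = (-2.000, 0.000) + (-0.503, 0.622) = (-2.503, 0.622) m/s.
Bearing = atan2(-2.50, 0.62) = 283.95° clockwise from north.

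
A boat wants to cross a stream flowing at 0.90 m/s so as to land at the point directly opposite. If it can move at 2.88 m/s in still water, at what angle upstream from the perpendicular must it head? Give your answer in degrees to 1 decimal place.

18.2°

To cancel the current, the upstream component of the boat's velocity must equal the flow: 2.88 sin θ = 0.90.
sin θ = 0.90 / 2.88 = 0.3125.
θ = arcsin(0.3125) = 18.210°.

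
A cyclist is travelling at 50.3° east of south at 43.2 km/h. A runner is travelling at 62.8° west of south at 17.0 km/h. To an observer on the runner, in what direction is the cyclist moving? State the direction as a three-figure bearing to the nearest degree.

Taking east as x and north as y: cyclist velocity = (33.238, -27.595) km/h; runner velocity = (-15.120, -7.771) km/h.
Velocity of cyclist relative to runner = (33.238, -27.595) − (-15.120, -7.771) = (48.358, -19.824) km/h.
Bearing = atan2(48.36, -19.82) = 112.29° clockwise from north.

112°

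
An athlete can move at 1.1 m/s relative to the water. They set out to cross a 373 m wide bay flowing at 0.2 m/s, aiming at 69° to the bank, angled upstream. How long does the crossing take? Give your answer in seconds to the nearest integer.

363 s

The component of the athlete's velocity perpendicular to the bank is 1.1 × sin 69° = 1.027 m/s.
The current is parallel to the bank, so it does not affect the crossing time.
Time = 373 / 1.027 = 363.216 s.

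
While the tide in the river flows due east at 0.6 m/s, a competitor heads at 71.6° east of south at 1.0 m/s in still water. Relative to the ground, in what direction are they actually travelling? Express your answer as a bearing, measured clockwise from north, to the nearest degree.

Taking east as x and north as y: velocity relative to the water = (0.949, -0.316) m/s; the water relative to ground = (0.600, 0.000) m/s.
Velocity relative to ground = (0.949, -0.316) + (0.600, 0.000) = (1.549, -0.316) m/s.
Bearing = atan2(1.55, -0.32) = 101.52° clockwise from north.

102°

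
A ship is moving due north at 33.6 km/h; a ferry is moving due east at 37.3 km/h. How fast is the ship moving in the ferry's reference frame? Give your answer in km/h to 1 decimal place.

50.2 km/h

Taking east as x and north as y: ship velocity = (0.000, 33.600) km/h; ferry velocity = (37.300, 0.000) km/h.
Velocity of ship relative to ferry = (0.000, 33.600) − (37.300, 0.000) = (-37.300, 33.600) km/h.
Magnitude = |(-37.300, 33.600)| = 50.202 km/h.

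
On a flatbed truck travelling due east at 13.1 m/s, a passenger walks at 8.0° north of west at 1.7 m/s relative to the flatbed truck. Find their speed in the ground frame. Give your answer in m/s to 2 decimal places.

11.42 m/s

Taking east as x and north as y: flatbed truck velocity = (13.100, 0.000) m/s; passenger velocity relative to flatbed truck = (-1.683, 0.237) m/s.
Velocity relative to ground = (13.100, 0.000) + (-1.683, 0.237) = (11.417, 0.237) m/s.
Speed = |(11.417, 0.237)| = 11.419 m/s.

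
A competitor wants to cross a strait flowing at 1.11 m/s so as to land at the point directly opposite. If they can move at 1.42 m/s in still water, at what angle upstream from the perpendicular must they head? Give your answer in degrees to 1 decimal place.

To cancel the current, the upstream component of the competitor's velocity must equal the flow: 1.42 sin θ = 1.11.
sin θ = 1.11 / 1.42 = 0.7817.
θ = arcsin(0.7817) = 51.416°.

51.4°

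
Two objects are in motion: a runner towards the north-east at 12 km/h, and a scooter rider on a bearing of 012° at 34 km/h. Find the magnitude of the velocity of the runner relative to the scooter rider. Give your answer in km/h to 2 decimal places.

24.81 km/h

Taking east as x and north as y: runner velocity = (8.485, 8.485) km/h; scooter rider velocity = (7.069, 33.257) km/h.
Velocity of runner relative to scooter rider = (8.485, 8.485) − (7.069, 33.257) = (1.416, -24.772) km/h.
Magnitude = |(1.416, -24.772)| = 24.812 km/h.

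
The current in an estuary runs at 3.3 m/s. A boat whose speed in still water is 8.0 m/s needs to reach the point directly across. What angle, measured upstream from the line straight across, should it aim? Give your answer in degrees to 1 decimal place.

To cancel the current, the upstream component of the boat's velocity must equal the flow: 8.0 sin θ = 3.3.
sin θ = 3.3 / 8.0 = 0.4125.
θ = arcsin(0.4125) = 24.362°.

24.4°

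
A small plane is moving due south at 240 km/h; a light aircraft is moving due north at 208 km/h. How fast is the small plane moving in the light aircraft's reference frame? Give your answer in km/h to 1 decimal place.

Taking east as x and north as y: small plane velocity = (0.000, -240.000) km/h; light aircraft velocity = (0.000, 208.000) km/h.
Velocity of small plane relative to light aircraft = (0.000, -240.000) − (0.000, 208.000) = (0.000, -448.000) km/h.
Magnitude = |(0.000, -448.000)| = 448.000 km/h.

448.0 km/h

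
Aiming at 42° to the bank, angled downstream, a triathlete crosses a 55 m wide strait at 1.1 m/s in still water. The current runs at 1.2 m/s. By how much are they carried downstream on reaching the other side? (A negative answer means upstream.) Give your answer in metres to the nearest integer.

Perpendicular speed = 0.736 m/s; crossing time = 55 / 0.736 = 74.724 s.
Net downstream speed = 2.017 m/s.
Drift = 2.017 × 74.724 = 150.752 m (downstream).

151 m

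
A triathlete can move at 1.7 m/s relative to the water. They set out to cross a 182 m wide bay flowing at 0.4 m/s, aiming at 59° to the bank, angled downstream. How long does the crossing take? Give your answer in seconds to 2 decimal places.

124.90 s

The component of the triathlete's velocity perpendicular to the bank is 1.7 × sin 59° = 1.457 m/s.
Only the cross-stream component determines the crossing time; the current contributes nothing perpendicular to the bank.
Time = 182 / 1.457 = 124.898 s.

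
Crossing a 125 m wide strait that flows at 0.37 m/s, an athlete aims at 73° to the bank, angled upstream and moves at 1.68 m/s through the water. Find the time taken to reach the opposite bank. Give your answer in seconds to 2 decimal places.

The component of the athlete's velocity perpendicular to the bank is 1.68 × sin 73° = 1.607 m/s.
The current is parallel to the bank, so it does not affect the crossing time.
Time = 125 / 1.607 = 77.804 s.

77.80 s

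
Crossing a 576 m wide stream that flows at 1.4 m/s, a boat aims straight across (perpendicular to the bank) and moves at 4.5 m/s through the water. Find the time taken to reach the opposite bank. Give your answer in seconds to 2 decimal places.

The component of the boat's velocity perpendicular to the bank is 4.5 m/s.
The current is parallel to the bank, so it does not affect the crossing time.
Time = 576 / 4.500 = 128.000 s.

128.00 s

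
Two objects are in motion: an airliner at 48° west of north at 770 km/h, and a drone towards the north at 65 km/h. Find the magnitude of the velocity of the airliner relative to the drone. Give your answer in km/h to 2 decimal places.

Taking east as x and north as y: airliner velocity = (-572.222, 515.231) km/h; drone velocity = (0.000, 65.000) km/h.
Velocity of airliner relative to drone = (-572.222, 515.231) − (0.000, 65.000) = (-572.222, 450.231) km/h.
Magnitude = |(-572.222, 450.231)| = 728.111 km/h.

728.11 km/h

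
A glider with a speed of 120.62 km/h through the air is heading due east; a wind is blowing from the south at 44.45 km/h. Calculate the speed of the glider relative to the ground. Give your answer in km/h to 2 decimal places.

Taking east as x and north as y: velocity relative to the air = (120.620, 0.000) km/h; the air relative to ground = (0.000, 44.450) km/h.
Velocity relative to ground = (120.620, 0.000) + (0.000, 44.450) = (120.620, 44.450) km/h.
Speed = |(120.620, 44.450)| = 128.550 km/h.

128.55 km/h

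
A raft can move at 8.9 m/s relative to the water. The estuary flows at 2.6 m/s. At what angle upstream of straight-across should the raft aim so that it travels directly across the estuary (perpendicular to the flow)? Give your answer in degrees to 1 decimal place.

17.0°

To cancel the current, the upstream component of the raft's velocity must equal the flow: 8.9 sin θ = 2.6.
sin θ = 2.6 / 8.9 = 0.2921.
θ = arcsin(0.2921) = 16.986°.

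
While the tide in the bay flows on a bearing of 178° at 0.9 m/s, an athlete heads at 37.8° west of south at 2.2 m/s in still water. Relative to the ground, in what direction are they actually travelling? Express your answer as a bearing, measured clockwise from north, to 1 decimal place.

Taking east as x and north as y: velocity relative to the water = (-1.348, -1.738) m/s; the water relative to ground = (0.031, -0.899) m/s.
Velocity relative to ground = (-1.348, -1.738) + (0.031, -0.899) = (-1.317, -2.638) m/s.
Bearing = atan2(-1.32, -2.64) = 206.53° clockwise from north.

206.5°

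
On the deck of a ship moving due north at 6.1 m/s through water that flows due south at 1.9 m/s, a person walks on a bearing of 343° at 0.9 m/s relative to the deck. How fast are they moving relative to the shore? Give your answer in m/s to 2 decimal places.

5.07 m/s

In east/north components (m/s): person relative to ship = (-0.263, 0.861); ship relative to water = (0.000, 6.100); water relative to ground = (0.000, -1.900).
Sum = (-0.263, 5.061) m/s.
Speed = |(-0.263, 5.061)| = 5.068 m/s.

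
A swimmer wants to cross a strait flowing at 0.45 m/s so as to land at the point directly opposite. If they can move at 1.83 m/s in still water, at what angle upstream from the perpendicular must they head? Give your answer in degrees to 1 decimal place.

14.2°

To cancel the current, the upstream component of the swimmer's velocity must equal the flow: 1.83 sin θ = 0.45.
sin θ = 0.45 / 1.83 = 0.2459.
θ = arcsin(0.2459) = 14.235°.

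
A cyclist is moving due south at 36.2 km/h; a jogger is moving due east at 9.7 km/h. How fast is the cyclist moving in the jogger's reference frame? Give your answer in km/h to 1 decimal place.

Taking east as x and north as y: cyclist velocity = (0.000, -36.200) km/h; jogger velocity = (9.700, 0.000) km/h.
Velocity of cyclist relative to jogger = (0.000, -36.200) − (9.700, 0.000) = (-9.700, -36.200) km/h.
Magnitude = |(-9.700, -36.200)| = 37.477 km/h.

37.5 km/h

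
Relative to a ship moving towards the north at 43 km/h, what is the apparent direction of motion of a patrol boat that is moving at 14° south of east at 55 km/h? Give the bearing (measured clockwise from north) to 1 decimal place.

136.5°

Taking east as x and north as y: patrol boat velocity = (53.366, -13.306) km/h; ship velocity = (0.000, 43.000) km/h.
Velocity of patrol boat relative to ship = (53.366, -13.306) − (0.000, 43.000) = (53.366, -56.306) km/h.
Bearing = atan2(53.37, -56.31) = 136.54° clockwise from north.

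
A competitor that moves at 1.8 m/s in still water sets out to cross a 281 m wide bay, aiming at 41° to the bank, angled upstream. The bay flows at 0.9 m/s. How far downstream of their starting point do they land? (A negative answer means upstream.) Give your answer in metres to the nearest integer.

Perpendicular speed = 1.181 m/s; crossing time = 281 / 1.181 = 237.953 s.
Net downstream speed = -0.458 m/s.
Drift = -0.458 × 237.953 = -109.096 m (upstream).

-109 m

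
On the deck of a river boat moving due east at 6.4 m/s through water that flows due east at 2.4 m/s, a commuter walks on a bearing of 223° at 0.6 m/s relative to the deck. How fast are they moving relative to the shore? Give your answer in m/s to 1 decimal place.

In east/north components (m/s): commuter relative to river boat = (-0.409, -0.439); river boat relative to water = (6.400, 0.000); water relative to ground = (2.400, 0.000).
Sum = (8.391, -0.439) m/s.
Speed = |(8.391, -0.439)| = 8.402 m/s.

8.4 m/s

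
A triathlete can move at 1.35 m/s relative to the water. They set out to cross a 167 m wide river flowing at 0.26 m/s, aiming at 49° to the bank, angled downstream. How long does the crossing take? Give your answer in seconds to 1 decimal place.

163.9 s

The component of the triathlete's velocity perpendicular to the bank is 1.35 × sin 49° = 1.019 m/s.
Only the cross-stream component determines the crossing time; the current contributes nothing perpendicular to the bank.
Time = 167 / 1.019 = 163.909 s.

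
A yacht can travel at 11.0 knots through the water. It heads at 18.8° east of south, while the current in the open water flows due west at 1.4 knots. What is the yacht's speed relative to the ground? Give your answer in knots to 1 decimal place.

Taking east as x and north as y: velocity relative to the water = (3.545, -10.413) knots; the water relative to ground = (-1.400, 0.000) knots.
Velocity relative to ground = (3.545, -10.413) + (-1.400, 0.000) = (2.145, -10.413) knots.
Speed = |(2.145, -10.413)| = 10.632 knots.

10.6 knots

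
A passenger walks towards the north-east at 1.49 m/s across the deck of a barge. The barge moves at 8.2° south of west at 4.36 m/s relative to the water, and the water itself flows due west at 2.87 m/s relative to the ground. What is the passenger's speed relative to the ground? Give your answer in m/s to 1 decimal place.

6.1 m/s

In east/north components (m/s): passenger relative to barge = (1.054, 1.054); barge relative to water = (-4.315, -0.622); water relative to ground = (-2.870, 0.000).
Sum = (-6.132, 0.432) m/s.
Speed = |(-6.132, 0.432)| = 6.147 m/s.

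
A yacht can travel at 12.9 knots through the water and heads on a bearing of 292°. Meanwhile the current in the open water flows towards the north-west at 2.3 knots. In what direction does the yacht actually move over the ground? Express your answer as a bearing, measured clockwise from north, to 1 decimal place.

Taking east as x and north as y: velocity relative to the water = (-11.961, 4.832) knots; the water relative to ground = (-1.626, 1.626) knots.
Velocity relative to ground = (-11.961, 4.832) + (-1.626, 1.626) = (-13.587, 6.459) knots.
Bearing = atan2(-13.59, 6.46) = 295.42° clockwise from north.

295.4°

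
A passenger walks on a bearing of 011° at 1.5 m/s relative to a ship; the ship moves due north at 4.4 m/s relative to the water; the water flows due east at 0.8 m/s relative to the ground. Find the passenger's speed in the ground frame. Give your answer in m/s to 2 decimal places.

5.97 m/s

In east/north components (m/s): passenger relative to ship = (0.286, 1.472); ship relative to water = (0.000, 4.400); water relative to ground = (0.800, 0.000).
Sum = (1.086, 5.872) m/s.
Speed = |(1.086, 5.872)| = 5.972 m/s.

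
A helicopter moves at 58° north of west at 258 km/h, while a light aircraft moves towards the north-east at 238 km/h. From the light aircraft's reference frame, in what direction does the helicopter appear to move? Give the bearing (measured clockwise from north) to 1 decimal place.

Taking east as x and north as y: helicopter velocity = (-136.719, 218.796) km/h; light aircraft velocity = (168.291, 168.291) km/h.
Velocity of helicopter relative to light aircraft = (-136.719, 218.796) − (168.291, 168.291) = (-305.011, 50.505) km/h.
Bearing = atan2(-305.01, 50.50) = 279.40° clockwise from north.

279.4°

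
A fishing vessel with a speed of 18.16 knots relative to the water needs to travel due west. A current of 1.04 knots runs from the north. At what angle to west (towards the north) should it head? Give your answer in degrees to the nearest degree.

The current pushes perpendicular to the desired track; the heading must have a component into the current equal to 1.04 knots: 18.16 sin θ = 1.04.
sin θ = 0.0573, so θ = 3.283°.

3°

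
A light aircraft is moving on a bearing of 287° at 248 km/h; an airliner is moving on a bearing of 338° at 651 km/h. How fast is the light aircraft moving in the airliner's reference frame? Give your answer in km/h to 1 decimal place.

531.1 km/h

Taking east as x and north as y: light aircraft velocity = (-237.164, 72.508) km/h; airliner velocity = (-243.869, 603.597) km/h.
Velocity of light aircraft relative to airliner = (-237.164, 72.508) − (-243.869, 603.597) = (6.705, -531.089) km/h.
Magnitude = |(6.705, -531.089)| = 531.131 km/h.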